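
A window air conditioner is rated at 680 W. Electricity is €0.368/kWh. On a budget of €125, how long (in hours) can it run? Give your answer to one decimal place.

Energy budget = €125 / €0.368 per kWh = 339.7 kWh = 339,674 Wh
Runtime = 339,674 Wh / 680 W = 499.5 h

499.5 h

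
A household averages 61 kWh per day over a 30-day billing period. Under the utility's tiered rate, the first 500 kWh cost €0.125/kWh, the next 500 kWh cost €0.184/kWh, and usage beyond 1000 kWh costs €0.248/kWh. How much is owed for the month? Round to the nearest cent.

€360.34

Usage = 61 kWh/day × 30 days = 1830 kWh
First 500 kWh × €0.125 = €62.50
Next 500 kWh × €0.184 = €92.00
Remaining 830 kWh × €0.248 = €205.84
Total = €360.34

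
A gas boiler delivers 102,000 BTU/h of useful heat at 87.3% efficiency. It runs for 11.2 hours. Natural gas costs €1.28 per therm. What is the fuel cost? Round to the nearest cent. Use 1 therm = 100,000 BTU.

€16.75

Heat delivered = 102,000 BTU/h × 11.2 h = 1,142,400 BTU
Gas input = 1,142,400 / 0.873 = 1,308,591 BTU
= 1,308,591 / 100,000 = 13.09 therm
Cost = 13.09 × €1.28/therm = €16.75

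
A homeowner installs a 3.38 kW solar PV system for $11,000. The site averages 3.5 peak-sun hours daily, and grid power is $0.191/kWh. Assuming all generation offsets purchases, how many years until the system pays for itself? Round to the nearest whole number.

Daily generation = 3.38 kW × 3.5 h = 11.83 kWh
Annual generation = 11.83 × 365 = 4317.9 kWh
Annual savings = 4317.9 × $0.191 = $824.73
Payback = $11,000 / $824.73 = 13.3 years

13 years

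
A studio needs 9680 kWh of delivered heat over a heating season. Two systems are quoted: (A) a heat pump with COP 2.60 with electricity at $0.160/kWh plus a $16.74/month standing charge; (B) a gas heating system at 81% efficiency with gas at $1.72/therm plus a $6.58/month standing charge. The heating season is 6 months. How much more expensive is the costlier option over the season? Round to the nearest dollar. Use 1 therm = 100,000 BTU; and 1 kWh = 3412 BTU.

$45

Heat load = 9680 kWh × 3412 = 33,028,160 BTU
Gas: input = 33,028,160 / 0.81 = 40,775,506 BTU = 407.8 therm → 407.8 × $1.72 = $701.34; + 6 × $6.58 standing = $740.82
Heat pump: 33,028,160 BTU / 3412 = 9,680 kWh heat; / 2.60 = 3,723 kWh in → × $0.160 = $595.69; + 6 × $16.74 standing = $696.13
Difference = |$740.82 − $696.13| = $44.69 ≈ $45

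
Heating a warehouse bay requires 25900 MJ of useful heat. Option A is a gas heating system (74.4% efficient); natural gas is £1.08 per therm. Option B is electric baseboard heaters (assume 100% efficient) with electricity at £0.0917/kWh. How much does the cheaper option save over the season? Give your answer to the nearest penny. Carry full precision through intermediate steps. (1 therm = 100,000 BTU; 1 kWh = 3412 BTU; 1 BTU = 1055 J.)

£303.43

Heat load = 25900 MJ = 25,900,000,000 J / 1055 = 24,549,763 BTU
Gas: input = 24,549,763 / 0.744 = 32,996,993 BTU = 330 therm → 330 × £1.08 = £356.37
Electric: 24,549,763 BTU / 3412 = 7,195 kWh → × £0.0917 = £659.79
Difference = |£356.37 − £659.79| = £303.43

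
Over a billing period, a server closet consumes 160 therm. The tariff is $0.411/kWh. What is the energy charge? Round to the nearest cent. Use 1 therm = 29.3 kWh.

160 therm × (29.3 kWh/therm) = 4,688 kWh
Cost = 4,688 kWh × $0.411/kWh = $1,926.77

$1926.77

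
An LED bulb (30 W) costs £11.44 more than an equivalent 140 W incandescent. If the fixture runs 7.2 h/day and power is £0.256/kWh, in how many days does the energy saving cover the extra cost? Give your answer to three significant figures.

56.4 days

Power saved = 140 − 30 = 110 W
Daily energy saved = 110 W × 7.2 h = 792 Wh = 0.792 kWh
Daily savings = 0.792 × £0.256 = £0.2028
Payback = £11.44 / £0.2028 per day = 56.42 days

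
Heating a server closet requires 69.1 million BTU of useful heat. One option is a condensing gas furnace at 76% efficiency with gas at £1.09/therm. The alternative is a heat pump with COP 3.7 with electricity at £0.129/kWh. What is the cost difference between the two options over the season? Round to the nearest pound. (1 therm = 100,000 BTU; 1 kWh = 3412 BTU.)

Heat load = 69.1 × 10⁶ BTU = 69,100,000 BTU
Gas: input = 69,100,000 / 0.76 = 90,921,053 BTU = 909.2 therm → 909.2 × £1.09 = £991.04
Heat pump: 69,100,000 BTU / 3412 = 20,250 kWh heat; / 3.7 = 5,474 kWh in → × £0.129 = £706.09
Difference = |£991.04 − £706.09| = £284.95 ≈ £285

£285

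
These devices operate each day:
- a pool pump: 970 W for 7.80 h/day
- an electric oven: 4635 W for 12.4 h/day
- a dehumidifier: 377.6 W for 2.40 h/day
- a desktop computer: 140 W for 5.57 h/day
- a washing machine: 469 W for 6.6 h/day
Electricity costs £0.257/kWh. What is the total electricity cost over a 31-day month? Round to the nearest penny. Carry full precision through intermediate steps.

pool pump: 970 W × 7.80 h × 31 d = 234,546 Wh = 234.5 kWh
electric oven: 4635 W × 12.4 h × 31 d = 1,781,694 Wh = 1,782 kWh
dehumidifier: 377.6 W × 2.40 h × 31 d = 28,093 Wh = 28.09 kWh
desktop computer: 140 W × 5.57 h × 31 d = 24,174 Wh = 24.17 kWh
washing machine: 469 W × 6.6 h × 31 d = 95,957 Wh = 95.96 kWh
Total energy = 234.5 + 1,782 + 28.09 + 24.17 + 95.96 = 2,164 kWh
Cost = 2,164 kWh × £0.257 = £556.27

£556.27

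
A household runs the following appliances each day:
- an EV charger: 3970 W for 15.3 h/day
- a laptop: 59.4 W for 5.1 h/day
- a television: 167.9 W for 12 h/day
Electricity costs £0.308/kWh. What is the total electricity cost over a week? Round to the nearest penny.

EV charger: 3970 W × 15.3 h × 7 d = 425,187 Wh = 425.2 kWh
laptop: 59.4 W × 5.1 h × 7 d = 2,121 Wh = 2.121 kWh
television: 167.9 W × 12 h × 7 d = 14,104 Wh = 14.1 kWh
Total energy = 425.2 + 2.121 + 14.1 = 441.4 kWh
Cost = 441.4 kWh × £0.308 = £135.95

£135.95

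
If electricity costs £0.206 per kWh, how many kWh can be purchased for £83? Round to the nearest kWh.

403 kWh

£83 / £0.206 per kWh = 402.9 kWh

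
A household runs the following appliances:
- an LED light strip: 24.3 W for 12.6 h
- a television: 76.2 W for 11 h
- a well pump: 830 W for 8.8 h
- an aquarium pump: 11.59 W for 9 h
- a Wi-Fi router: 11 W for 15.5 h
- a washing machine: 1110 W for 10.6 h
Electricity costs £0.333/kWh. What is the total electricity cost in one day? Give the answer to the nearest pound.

LED light strip: 24.3 W × 12.6 h = 306 Wh = 0.3062 kWh
television: 76.2 W × 11 h = 838 Wh = 0.8382 kWh
well pump: 830 W × 8.8 h = 7,304 Wh = 7.304 kWh
aquarium pump: 11.59 W × 9 h = 104 Wh = 0.1043 kWh
Wi-Fi router: 11 W × 15.5 h = 170 Wh = 0.1705 kWh
washing machine: 1110 W × 10.6 h = 11,766 Wh = 11.77 kWh
Total energy = 0.3062 + 0.8382 + 7.304 + 0.1043 + 0.1705 + 11.77 = 20.49 kWh
Cost = 20.49 kWh × £0.333 = £6.82 ≈ £7

£7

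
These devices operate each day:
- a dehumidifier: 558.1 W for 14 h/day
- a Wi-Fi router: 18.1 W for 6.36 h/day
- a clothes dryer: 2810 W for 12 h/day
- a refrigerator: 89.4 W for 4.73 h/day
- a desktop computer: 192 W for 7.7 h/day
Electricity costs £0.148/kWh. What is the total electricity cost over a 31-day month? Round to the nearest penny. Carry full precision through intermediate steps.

dehumidifier: 558.1 W × 14 h × 31 d = 242,215 Wh = 242.2 kWh
Wi-Fi router: 18.1 W × 6.36 h × 31 d = 3,569 Wh = 3.569 kWh
clothes dryer: 2810 W × 12 h × 31 d = 1,045,320 Wh = 1,045 kWh
refrigerator: 89.4 W × 4.73 h × 31 d = 13,109 Wh = 13.11 kWh
desktop computer: 192 W × 7.7 h × 31 d = 45,830 Wh = 45.83 kWh
Total energy = 242.2 + 3.569 + 1,045 + 13.11 + 45.83 = 1,350 kWh
Cost = 1,350 kWh × £0.148 = £199.81

£199.81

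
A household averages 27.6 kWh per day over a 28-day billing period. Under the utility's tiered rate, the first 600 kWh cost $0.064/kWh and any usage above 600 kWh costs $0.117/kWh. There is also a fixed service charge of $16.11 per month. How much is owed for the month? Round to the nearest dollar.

$75

Usage = 27.6 kWh/day × 28 days = 772.8 kWh
First 600 kWh × $0.064 = $38.40
Remaining 172.8 kWh × $0.117 = $20.22
Energy charge = $58.62; + service $16.11 = $74.73 ≈ $75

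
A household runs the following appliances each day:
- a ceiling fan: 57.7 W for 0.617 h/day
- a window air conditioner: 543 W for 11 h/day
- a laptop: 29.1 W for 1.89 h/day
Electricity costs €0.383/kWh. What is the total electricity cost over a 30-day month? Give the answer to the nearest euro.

ceiling fan: 57.7 W × 0.617 h × 30 d = 1,068 Wh = 1.068 kWh
window air conditioner: 543 W × 11 h × 30 d = 179,190 Wh = 179.2 kWh
laptop: 29.1 W × 1.89 h × 30 d = 1,650 Wh = 1.65 kWh
Total energy = 1.068 + 179.2 + 1.65 = 181.9 kWh
Cost = 181.9 kWh × €0.383 = €69.67 ≈ €70

€70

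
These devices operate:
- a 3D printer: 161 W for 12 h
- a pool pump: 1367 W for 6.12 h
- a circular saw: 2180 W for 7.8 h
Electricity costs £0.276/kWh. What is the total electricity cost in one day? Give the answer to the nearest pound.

3D printer: 161 W × 12 h = 1,932 Wh = 1.932 kWh
pool pump: 1367 W × 6.12 h = 8,366 Wh = 8.366 kWh
circular saw: 2180 W × 7.8 h = 17,004 Wh = 17 kWh
Total energy = 1.932 + 8.366 + 17 = 27.3 kWh
Cost = 27.3 kWh × £0.276 = £7.54 ≈ £8

£8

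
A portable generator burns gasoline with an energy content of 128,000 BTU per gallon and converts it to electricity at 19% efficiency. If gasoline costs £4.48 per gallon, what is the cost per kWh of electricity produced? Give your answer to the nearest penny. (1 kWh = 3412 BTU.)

£0.63

Electrical output per gallon = 128,000 BTU × 0.19 / 3412 BTU/kWh = 7.128 kWh
Cost per kWh = £4.48 / 7.128 kWh = £0.629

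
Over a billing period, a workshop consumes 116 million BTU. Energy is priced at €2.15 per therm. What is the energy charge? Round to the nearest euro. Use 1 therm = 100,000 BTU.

116 million BTU × (10 therm/million BTU) = 1,160 therm
Cost = 1,160 therm × €2.15/therm = €2,494.00

€2494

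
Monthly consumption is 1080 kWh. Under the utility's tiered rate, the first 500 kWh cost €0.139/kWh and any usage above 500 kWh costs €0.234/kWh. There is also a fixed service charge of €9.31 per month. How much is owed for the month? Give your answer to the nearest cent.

€214.53

First 500 kWh × €0.139 = €69.50
Remaining 580 kWh × €0.234 = €135.72
Energy charge = €205.22; + service €9.31 = €214.53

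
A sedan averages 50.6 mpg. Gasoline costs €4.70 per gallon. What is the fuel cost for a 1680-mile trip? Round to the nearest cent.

€156.05

Fuel = 1680 mi / 50.6 mpg = 33.2 gal
Cost = 33.2 gal × €4.70/gal = €156.05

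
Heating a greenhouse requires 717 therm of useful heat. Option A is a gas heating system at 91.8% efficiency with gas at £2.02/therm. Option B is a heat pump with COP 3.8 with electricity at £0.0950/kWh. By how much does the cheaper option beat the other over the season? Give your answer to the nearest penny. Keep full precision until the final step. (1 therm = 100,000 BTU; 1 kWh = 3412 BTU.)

Heat load = 717 therm × 100,000 = 71,700,000 BTU
Gas: input = 71,700,000 / 0.918 = 78,104,575 BTU = 781 therm → 781 × £2.02 = £1,577.71
Heat pump: 71,700,000 BTU / 3412 = 21,010 kWh heat; / 3.8 = 5,530 kWh in → × £0.0950 = £525.35
Difference = |£1,577.71 − £525.35| = £1,052.36

£1052.36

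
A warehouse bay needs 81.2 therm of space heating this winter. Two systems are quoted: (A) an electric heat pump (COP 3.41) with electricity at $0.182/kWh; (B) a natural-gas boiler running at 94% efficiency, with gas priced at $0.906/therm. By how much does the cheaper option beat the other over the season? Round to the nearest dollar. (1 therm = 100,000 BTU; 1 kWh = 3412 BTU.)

Heat load = 81.2 therm × 100,000 = 8,120,000 BTU
Gas: input = 8,120,000 / 0.94 = 8,638,298 BTU = 86.38 therm → 86.38 × $0.906 = $78.26
Heat pump: 8,120,000 BTU / 3412 = 2,380 kWh heat; / 3.41 = 697.9 kWh in → × $0.182 = $127.02
Difference = |$78.26 − $127.02| = $48.75 ≈ $49

$49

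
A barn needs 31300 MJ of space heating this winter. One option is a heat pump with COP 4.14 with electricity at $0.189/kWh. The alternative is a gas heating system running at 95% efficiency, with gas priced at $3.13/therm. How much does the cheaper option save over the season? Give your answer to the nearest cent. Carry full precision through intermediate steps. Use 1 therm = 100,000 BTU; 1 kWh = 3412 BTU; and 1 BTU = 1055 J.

Heat load = 31300 MJ = 31,300,000,000 J / 1055 = 29,668,246 BTU
Gas: input = 29,668,246 / 0.950 = 31,229,733 BTU = 312.3 therm → 312.3 × $3.13 = $977.49
Heat pump: 29,668,246 BTU / 3412 = 8,695 kWh heat; / 4.14 = 2,100 kWh in → × $0.189 = $396.96
Difference = |$977.49 − $396.96| = $580.53

$580.53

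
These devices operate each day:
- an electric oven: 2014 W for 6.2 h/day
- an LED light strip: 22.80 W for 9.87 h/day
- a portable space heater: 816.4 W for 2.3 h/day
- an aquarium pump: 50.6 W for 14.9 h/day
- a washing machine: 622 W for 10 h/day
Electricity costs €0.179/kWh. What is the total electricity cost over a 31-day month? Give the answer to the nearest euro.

€120

electric oven: 2014 W × 6.2 h × 31 d = 387,091 Wh = 387.1 kWh
LED light strip: 22.80 W × 9.87 h × 31 d = 6,976 Wh = 6.976 kWh
portable space heater: 816.4 W × 2.3 h × 31 d = 58,209 Wh = 58.21 kWh
aquarium pump: 50.6 W × 14.9 h × 31 d = 23,372 Wh = 23.37 kWh
washing machine: 622 W × 10 h × 31 d = 192,820 Wh = 192.8 kWh
Total energy = 387.1 + 6.976 + 58.21 + 23.37 + 192.8 = 668.5 kWh
Cost = 668.5 kWh × €0.179 = €119.66 ≈ €120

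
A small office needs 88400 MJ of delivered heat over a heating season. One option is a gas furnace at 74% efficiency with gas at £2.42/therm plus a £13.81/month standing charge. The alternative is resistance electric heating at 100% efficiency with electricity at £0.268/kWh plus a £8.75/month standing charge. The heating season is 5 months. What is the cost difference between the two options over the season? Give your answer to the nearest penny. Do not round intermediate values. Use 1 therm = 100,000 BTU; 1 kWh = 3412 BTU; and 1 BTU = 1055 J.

Heat load = 88400 MJ = 88,400,000,000 J / 1055 = 83,791,469 BTU
Gas: input = 83,791,469 / 0.74 = 113,231,715 BTU = 1,132 therm → 1,132 × £2.42 = £2,740.21; + 5 × £13.81 standing = £2,809.26
Electric: 83,791,469 BTU / 3412 = 24,560 kWh → × £0.268 = £6,581.51; + 5 × £8.75 standing = £6,625.26
Difference = |£2,809.26 − £6,625.26| = £3,816.00

£3816.00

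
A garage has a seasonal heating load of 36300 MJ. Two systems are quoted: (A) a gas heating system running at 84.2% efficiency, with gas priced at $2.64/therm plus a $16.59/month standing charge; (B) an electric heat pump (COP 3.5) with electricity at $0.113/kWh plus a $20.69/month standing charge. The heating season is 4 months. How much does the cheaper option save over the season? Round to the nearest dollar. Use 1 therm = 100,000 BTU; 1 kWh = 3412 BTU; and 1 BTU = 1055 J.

Heat load = 36300 MJ = 36,300,000,000 J / 1055 = 34,407,583 BTU
Gas: input = 34,407,583 / 0.842 = 40,864,113 BTU = 408.6 therm → 408.6 × $2.64 = $1,078.81; + 4 × $16.59 standing = $1,145.17
Heat pump: 34,407,583 BTU / 3412 = 10,080 kWh heat; / 3.5 = 2,881 kWh in → × $0.113 = $325.58; + 4 × $20.69 standing = $408.34
Difference = |$1,145.17 − $408.34| = $736.83 ≈ $737

$737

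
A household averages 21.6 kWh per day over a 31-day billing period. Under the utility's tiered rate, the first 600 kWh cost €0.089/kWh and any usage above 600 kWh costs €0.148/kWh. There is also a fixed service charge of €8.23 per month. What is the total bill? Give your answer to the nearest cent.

Usage = 21.6 kWh/day × 31 days = 669.6 kWh
First 600 kWh × €0.089 = €53.40
Remaining 69.6 kWh × €0.148 = €10.30
Energy charge = €63.70; + service €8.23 = €71.93

€71.93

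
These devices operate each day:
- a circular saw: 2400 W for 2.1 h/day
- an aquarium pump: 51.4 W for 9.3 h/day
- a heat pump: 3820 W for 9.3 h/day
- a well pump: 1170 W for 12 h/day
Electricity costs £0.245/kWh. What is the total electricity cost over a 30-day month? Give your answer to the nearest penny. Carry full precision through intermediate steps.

£404.87

circular saw: 2400 W × 2.1 h × 30 d = 151,200 Wh = 151.2 kWh
aquarium pump: 51.4 W × 9.3 h × 30 d = 14,341 Wh = 14.34 kWh
heat pump: 3820 W × 9.3 h × 30 d = 1,065,780 Wh = 1,066 kWh
well pump: 1170 W × 12 h × 30 d = 421,200 Wh = 421.2 kWh
Total energy = 151.2 + 14.34 + 1,066 + 421.2 = 1,653 kWh
Cost = 1,653 kWh × £0.245 = £404.87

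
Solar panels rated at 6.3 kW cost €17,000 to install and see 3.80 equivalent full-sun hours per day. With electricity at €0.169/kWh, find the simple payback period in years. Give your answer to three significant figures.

Daily generation = 6.3 kW × 3.80 h = 23.94 kWh
Annual generation = 23.94 × 365 = 8738.1 kWh
Annual savings = 8738.1 × €0.169 = €1,476.74
Payback = €17,000 / €1,476.74 = 11.5 years

11.5 years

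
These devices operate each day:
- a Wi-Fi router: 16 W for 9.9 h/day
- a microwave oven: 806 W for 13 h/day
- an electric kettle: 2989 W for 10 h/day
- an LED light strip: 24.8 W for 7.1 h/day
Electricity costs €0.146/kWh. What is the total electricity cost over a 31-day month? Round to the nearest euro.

Wi-Fi router: 16 W × 9.9 h × 31 d = 4,910 Wh = 4.91 kWh
microwave oven: 806 W × 13 h × 31 d = 324,818 Wh = 324.8 kWh
electric kettle: 2989 W × 10 h × 31 d = 926,590 Wh = 926.6 kWh
LED light strip: 24.8 W × 7.1 h × 31 d = 5,458 Wh = 5.458 kWh
Total energy = 4.91 + 324.8 + 926.6 + 5.458 = 1,262 kWh
Cost = 1,262 kWh × €0.146 = €184.22 ≈ €184

€184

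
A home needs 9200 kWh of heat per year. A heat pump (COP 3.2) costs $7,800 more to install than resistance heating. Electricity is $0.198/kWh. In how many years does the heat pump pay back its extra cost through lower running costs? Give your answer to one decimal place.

Resistance: 9200 kWh × $0.198 = $1,821.60/yr
Heat pump: 9200 / 3.2 = 2875 kWh in → × $0.198 = $569.25/yr
Annual savings = $1,252.35
Payback = $7,800 / $1,252.35 = 6.23 years

6.2 years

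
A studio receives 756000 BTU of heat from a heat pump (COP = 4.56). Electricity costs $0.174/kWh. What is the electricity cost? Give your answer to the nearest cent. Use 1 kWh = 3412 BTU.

Heat delivered = 756,000 BTU / 3412 = 221.6 kWh
Electrical input = 221.6 kWh / 4.56 = 48.59 kWh
Cost = 48.59 × $0.174/kWh = $8.45

$8.45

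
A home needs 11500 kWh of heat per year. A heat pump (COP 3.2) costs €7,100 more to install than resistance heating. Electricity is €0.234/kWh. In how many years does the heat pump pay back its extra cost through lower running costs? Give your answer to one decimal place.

Resistance: 11500 kWh × €0.234 = €2,691.00/yr
Heat pump: 11500 / 3.2 = 3594 kWh in → × €0.234 = €840.94/yr
Annual savings = €1,850.06
Payback = €7,100 / €1,850.06 = 3.84 years

3.8 years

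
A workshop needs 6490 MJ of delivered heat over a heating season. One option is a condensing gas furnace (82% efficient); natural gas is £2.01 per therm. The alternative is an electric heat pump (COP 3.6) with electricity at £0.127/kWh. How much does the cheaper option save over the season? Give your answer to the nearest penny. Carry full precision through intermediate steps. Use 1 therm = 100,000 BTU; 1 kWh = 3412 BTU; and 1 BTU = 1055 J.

£87.19

Heat load = 6490 MJ = 6,490,000,000 J / 1055 = 6,151,659 BTU
Gas: input = 6,151,659 / 0.82 = 7,502,023 BTU = 75.02 therm → 75.02 × £2.01 = £150.79
Heat pump: 6,151,659 BTU / 3412 = 1,803 kWh heat; / 3.6 = 500.8 kWh in → × £0.127 = £63.60
Difference = |£150.79 − £63.60| = £87.19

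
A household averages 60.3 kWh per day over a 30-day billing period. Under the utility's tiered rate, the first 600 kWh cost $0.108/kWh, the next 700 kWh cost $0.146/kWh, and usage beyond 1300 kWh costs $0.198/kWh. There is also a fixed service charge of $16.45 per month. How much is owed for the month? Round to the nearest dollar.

$284

Usage = 60.3 kWh/day × 30 days = 1809 kWh
First 600 kWh × $0.108 = $64.80
Next 700 kWh × $0.146 = $102.20
Remaining 509 kWh × $0.198 = $100.78
Energy charge = $267.78; + service $16.45 = $284.23 ≈ $284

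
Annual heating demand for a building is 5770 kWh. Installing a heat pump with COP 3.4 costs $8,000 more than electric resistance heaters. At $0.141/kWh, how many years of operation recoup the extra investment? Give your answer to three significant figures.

13.9 years

Resistance: 5770 kWh × $0.141 = $813.57/yr
Heat pump: 5770 / 3.4 = 1697 kWh in → × $0.141 = $239.29/yr
Annual savings = $574.28
Payback = $8,000 / $574.28 = 13.9 years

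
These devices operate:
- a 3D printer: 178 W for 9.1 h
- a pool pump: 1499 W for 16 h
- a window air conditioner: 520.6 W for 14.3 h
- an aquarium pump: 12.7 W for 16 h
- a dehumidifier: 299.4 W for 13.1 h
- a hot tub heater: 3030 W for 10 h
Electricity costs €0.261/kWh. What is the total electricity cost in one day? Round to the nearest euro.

€18

3D printer: 178 W × 9.1 h = 1,620 Wh = 1.62 kWh
pool pump: 1499 W × 16 h = 23,984 Wh = 23.98 kWh
window air conditioner: 520.6 W × 14.3 h = 7,445 Wh = 7.445 kWh
aquarium pump: 12.7 W × 16 h = 203 Wh = 0.2032 kWh
dehumidifier: 299.4 W × 13.1 h = 3,922 Wh = 3.922 kWh
hot tub heater: 3030 W × 10 h = 30,300 Wh = 30.3 kWh
Total energy = 1.62 + 23.98 + 7.445 + 0.2032 + 3.922 + 30.3 = 67.47 kWh
Cost = 67.47 kWh × €0.261 = €17.61 ≈ €18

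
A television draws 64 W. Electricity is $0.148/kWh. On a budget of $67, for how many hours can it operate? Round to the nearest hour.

Energy budget = $67 / $0.148 per kWh = 452.7 kWh = 452,703 Wh
Runtime = 452,703 Wh / 64 W = 7,073 h

7073 h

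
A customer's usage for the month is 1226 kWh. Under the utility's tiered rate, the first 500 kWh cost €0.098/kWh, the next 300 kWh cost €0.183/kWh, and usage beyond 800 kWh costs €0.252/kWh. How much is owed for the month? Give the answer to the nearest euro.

First 500 kWh × €0.098 = €49.00
Next 300 kWh × €0.183 = €54.90
Remaining 426 kWh × €0.252 = €107.35
Total = €211.25 ≈ €211

€211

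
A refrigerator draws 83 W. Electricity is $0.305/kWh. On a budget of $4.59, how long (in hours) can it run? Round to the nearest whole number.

Energy budget = $4.59 / $0.305 per kWh = 15.05 kWh = 15,049 Wh
Runtime = 15,049 Wh / 83 W = 181.3 h

181 h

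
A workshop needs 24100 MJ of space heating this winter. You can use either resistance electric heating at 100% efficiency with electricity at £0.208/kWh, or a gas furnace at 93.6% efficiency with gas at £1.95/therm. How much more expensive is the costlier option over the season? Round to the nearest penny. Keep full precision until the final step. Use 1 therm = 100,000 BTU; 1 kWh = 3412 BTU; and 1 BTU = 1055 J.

£916.67

Heat load = 24100 MJ = 24,100,000,000 J / 1055 = 22,843,602 BTU
Gas: input = 22,843,602 / 0.936 = 24,405,558 BTU = 244.1 therm → 244.1 × £1.95 = £475.91
Electric: 22,843,602 BTU / 3412 = 6,695 kWh → × £0.208 = £1,392.58
Difference = |£475.91 − £1,392.58| = £916.67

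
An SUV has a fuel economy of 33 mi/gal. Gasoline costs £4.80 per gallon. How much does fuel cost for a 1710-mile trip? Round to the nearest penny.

£248.73

Fuel = 1710 mi / 33 mpg = 51.82 gal
Cost = 51.82 gal × £4.80/gal = £248.73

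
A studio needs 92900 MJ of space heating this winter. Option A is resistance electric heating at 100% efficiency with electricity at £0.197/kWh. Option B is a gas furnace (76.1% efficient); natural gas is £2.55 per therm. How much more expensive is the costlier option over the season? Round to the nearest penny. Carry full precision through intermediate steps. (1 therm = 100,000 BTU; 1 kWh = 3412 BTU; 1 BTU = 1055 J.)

£2133.52

Heat load = 92900 MJ = 92,900,000,000 J / 1055 = 88,056,872 BTU
Gas: input = 88,056,872 / 0.761 = 115,712,053 BTU = 1,157 therm → 1,157 × £2.55 = £2,950.66
Electric: 88,056,872 BTU / 3412 = 25,810 kWh → × £0.197 = £5,084.17
Difference = |£2,950.66 − £5,084.17| = £2,133.52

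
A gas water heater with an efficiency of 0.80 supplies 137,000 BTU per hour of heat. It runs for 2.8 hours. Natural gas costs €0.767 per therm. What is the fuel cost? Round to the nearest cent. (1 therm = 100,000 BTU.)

Heat delivered = 137,000 BTU/h × 2.8 h = 383,600 BTU
Gas input = 383,600 / 0.80 = 479,500 BTU
= 479,500 / 100,000 = 4.795 therm
Cost = 4.795 × €0.767/therm = €3.68

€3.68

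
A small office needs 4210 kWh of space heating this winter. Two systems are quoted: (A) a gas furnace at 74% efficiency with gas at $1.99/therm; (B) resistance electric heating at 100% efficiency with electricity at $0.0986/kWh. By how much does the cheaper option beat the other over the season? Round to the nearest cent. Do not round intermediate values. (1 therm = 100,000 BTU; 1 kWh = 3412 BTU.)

$28.82

Heat load = 4210 kWh × 3412 = 14,364,520 BTU
Gas: input = 14,364,520 / 0.74 = 19,411,514 BTU = 194.1 therm → 194.1 × $1.99 = $386.29
Electric: 14,364,520 BTU / 3412 = 4,210 kWh → × $0.0986 = $415.11
Difference = |$386.29 − $415.11| = $28.82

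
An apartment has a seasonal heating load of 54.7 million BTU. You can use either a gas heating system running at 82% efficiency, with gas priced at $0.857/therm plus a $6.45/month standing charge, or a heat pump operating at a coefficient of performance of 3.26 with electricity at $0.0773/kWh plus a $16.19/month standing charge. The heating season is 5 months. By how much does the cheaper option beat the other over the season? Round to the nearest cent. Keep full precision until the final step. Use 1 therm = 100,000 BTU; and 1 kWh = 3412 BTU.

$142.84

Heat load = 54.7 × 10⁶ BTU = 54,700,000 BTU
Gas: input = 54,700,000 / 0.82 = 66,707,317 BTU = 667.1 therm → 667.1 × $0.857 = $571.68; + 5 × $6.45 standing = $603.93
Heat pump: 54,700,000 BTU / 3412 = 16,030 kWh heat; / 3.26 = 4,918 kWh in → × $0.0773 = $380.14; + 5 × $16.19 standing = $461.09
Difference = |$603.93 − $461.09| = $142.84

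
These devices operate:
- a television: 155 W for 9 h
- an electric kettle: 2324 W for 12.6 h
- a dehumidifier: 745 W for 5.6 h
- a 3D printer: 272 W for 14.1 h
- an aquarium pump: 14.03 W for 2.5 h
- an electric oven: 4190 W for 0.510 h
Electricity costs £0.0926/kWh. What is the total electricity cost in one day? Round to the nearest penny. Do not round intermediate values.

television: 155 W × 9 h = 1,395 Wh = 1.395 kWh
electric kettle: 2324 W × 12.6 h = 29,282 Wh = 29.28 kWh
dehumidifier: 745 W × 5.6 h = 4,172 Wh = 4.172 kWh
3D printer: 272 W × 14.1 h = 3,835 Wh = 3.835 kWh
aquarium pump: 14.03 W × 2.5 h = 35 Wh = 0.03507 kWh
electric oven: 4190 W × 0.510 h = 2,137 Wh = 2.137 kWh
Total energy = 1.395 + 29.28 + 4.172 + 3.835 + 0.03507 + 2.137 = 40.86 kWh
Cost = 40.86 kWh × £0.0926 = £3.78

£3.78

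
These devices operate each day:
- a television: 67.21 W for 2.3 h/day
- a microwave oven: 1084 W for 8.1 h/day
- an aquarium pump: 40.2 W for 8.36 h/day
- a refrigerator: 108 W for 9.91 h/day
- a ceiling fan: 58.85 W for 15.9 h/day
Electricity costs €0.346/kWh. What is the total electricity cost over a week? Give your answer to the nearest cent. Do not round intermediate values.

television: 67.21 W × 2.3 h × 7 d = 1,082 Wh = 1.082 kWh
microwave oven: 1084 W × 8.1 h × 7 d = 61,463 Wh = 61.46 kWh
aquarium pump: 40.2 W × 8.36 h × 7 d = 2,353 Wh = 2.353 kWh
refrigerator: 108 W × 9.91 h × 7 d = 7,492 Wh = 7.492 kWh
ceiling fan: 58.85 W × 15.9 h × 7 d = 6,550 Wh = 6.55 kWh
Total energy = 1.082 + 61.46 + 2.353 + 7.492 + 6.55 = 78.94 kWh
Cost = 78.94 kWh × €0.346 = €27.31

€27.31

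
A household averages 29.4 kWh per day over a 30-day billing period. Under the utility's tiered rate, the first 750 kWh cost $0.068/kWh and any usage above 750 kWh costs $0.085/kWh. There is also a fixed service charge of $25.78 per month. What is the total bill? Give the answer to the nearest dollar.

$88

Usage = 29.4 kWh/day × 30 days = 882 kWh
First 750 kWh × $0.068 = $51.00
Remaining 132 kWh × $0.085 = $11.22
Energy charge = $62.22; + service $25.78 = $88.00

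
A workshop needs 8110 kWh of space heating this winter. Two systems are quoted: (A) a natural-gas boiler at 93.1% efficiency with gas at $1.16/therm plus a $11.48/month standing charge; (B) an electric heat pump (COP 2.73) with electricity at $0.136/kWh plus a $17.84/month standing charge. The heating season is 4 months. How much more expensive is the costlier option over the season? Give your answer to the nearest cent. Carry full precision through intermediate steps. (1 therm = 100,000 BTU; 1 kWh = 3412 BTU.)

Heat load = 8110 kWh × 3412 = 27,671,320 BTU
Gas: input = 27,671,320 / 0.931 = 29,722,148 BTU = 297.2 therm → 297.2 × $1.16 = $344.78; + 4 × $11.48 standing = $390.70
Heat pump: 27,671,320 BTU / 3412 = 8,110 kWh heat; / 2.73 = 2,971 kWh in → × $0.136 = $404.01; + 4 × $17.84 standing = $475.37
Difference = |$390.70 − $475.37| = $84.68

$84.68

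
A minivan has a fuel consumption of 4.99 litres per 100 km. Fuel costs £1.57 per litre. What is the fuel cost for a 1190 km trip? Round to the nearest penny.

Fuel = 4.99 L/100 km × 1190 km / 100 = 59.38 L
Cost = 59.38 L × £1.57/L = £93.23

£93.23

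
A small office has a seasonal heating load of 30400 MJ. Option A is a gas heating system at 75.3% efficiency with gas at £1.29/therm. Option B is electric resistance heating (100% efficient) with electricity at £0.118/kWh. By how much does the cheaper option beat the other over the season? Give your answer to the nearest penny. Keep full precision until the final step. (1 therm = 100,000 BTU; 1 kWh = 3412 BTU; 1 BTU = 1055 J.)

£502.89

Heat load = 30400 MJ = 30,400,000,000 J / 1055 = 28,815,166 BTU
Gas: input = 28,815,166 / 0.753 = 38,267,153 BTU = 382.7 therm → 382.7 × £1.29 = £493.65
Electric: 28,815,166 BTU / 3412 = 8,445 kWh → × £0.118 = £996.54
Difference = |£493.65 − £996.54| = £502.89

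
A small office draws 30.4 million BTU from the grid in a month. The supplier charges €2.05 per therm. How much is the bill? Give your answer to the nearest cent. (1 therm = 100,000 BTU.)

€623.20

30.4 million BTU × (10 therm/million BTU) = 304 therm
Cost = 304 therm × €2.05/therm = €623.20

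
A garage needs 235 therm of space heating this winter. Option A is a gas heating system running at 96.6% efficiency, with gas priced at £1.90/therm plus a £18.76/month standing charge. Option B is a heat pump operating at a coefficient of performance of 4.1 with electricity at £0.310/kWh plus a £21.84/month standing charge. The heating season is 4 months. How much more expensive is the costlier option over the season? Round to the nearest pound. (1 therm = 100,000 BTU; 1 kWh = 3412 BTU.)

£71

Heat load = 235 therm × 100,000 = 23,500,000 BTU
Gas: input = 23,500,000 / 0.966 = 24,327,122 BTU = 243.3 therm → 243.3 × £1.90 = £462.22; + 4 × £18.76 standing = £537.26
Heat pump: 23,500,000 BTU / 3412 = 6,887 kWh heat; / 4.1 = 1,680 kWh in → × £0.310 = £520.76; + 4 × £21.84 standing = £608.12
Difference = |£537.26 − £608.12| = £70.86 ≈ £71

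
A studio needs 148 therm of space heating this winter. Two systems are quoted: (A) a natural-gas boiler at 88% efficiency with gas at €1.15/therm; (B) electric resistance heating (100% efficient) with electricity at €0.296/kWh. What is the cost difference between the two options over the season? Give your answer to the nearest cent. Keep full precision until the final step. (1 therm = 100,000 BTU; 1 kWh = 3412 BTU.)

€1090.53

Heat load = 148 therm × 100,000 = 14,800,000 BTU
Gas: input = 14,800,000 / 0.88 = 16,818,182 BTU = 168.2 therm → 168.2 × €1.15 = €193.41
Electric: 14,800,000 BTU / 3412 = 4,338 kWh → × €0.296 = €1,283.94
Difference = |€193.41 − €1,283.94| = €1,090.53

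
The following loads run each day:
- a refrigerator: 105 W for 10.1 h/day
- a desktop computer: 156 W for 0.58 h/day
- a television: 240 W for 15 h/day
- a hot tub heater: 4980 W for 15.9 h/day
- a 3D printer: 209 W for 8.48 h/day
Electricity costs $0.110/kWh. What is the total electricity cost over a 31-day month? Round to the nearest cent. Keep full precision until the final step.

$292.26

refrigerator: 105 W × 10.1 h × 31 d = 32,876 Wh = 32.88 kWh
desktop computer: 156 W × 0.58 h × 31 d = 2,805 Wh = 2.805 kWh
television: 240 W × 15 h × 31 d = 111,600 Wh = 111.6 kWh
hot tub heater: 4980 W × 15.9 h × 31 d = 2,454,642 Wh = 2,455 kWh
3D printer: 209 W × 8.48 h × 31 d = 54,942 Wh = 54.94 kWh
Total energy = 32.88 + 2.805 + 111.6 + 2,455 + 54.94 = 2,657 kWh
Cost = 2,657 kWh × $0.110 = $292.26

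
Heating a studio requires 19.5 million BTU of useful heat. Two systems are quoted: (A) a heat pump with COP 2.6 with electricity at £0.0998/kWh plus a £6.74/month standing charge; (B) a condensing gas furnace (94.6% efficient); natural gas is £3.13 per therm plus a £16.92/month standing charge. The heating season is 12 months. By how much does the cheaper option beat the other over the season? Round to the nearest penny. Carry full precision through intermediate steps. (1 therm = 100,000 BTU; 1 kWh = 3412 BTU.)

Heat load = 19.5 × 10⁶ BTU = 19,500,000 BTU
Gas: input = 19,500,000 / 0.946 = 20,613,108 BTU = 206.1 therm → 206.1 × £3.13 = £645.19; + 12 × £16.92 standing = £848.23
Heat pump: 19,500,000 BTU / 3412 = 5,715 kWh heat; / 2.6 = 2,198 kWh in → × £0.0998 = £219.37; + 12 × £6.74 standing = £300.25
Difference = |£848.23 − £300.25| = £547.98

£547.98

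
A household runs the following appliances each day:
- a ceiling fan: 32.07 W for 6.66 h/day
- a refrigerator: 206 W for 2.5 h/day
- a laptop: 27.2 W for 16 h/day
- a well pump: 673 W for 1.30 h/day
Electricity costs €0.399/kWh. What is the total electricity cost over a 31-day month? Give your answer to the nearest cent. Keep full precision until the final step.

ceiling fan: 32.07 W × 6.66 h × 31 d = 6,621 Wh = 6.621 kWh
refrigerator: 206 W × 2.5 h × 31 d = 15,965 Wh = 15.96 kWh
laptop: 27.2 W × 16 h × 31 d = 13,491 Wh = 13.49 kWh
well pump: 673 W × 1.30 h × 31 d = 27,122 Wh = 27.12 kWh
Total energy = 6.621 + 15.96 + 13.49 + 27.12 = 63.2 kWh
Cost = 63.2 kWh × €0.399 = €25.22

€25.22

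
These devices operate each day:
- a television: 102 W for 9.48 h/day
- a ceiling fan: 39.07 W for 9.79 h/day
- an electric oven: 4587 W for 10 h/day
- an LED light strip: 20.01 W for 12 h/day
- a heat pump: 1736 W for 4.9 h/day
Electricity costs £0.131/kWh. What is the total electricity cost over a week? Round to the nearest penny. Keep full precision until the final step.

television: 102 W × 9.48 h × 7 d = 6,769 Wh = 6.769 kWh
ceiling fan: 39.07 W × 9.79 h × 7 d = 2,677 Wh = 2.677 kWh
electric oven: 4587 W × 10 h × 7 d = 321,090 Wh = 321.1 kWh
LED light strip: 20.01 W × 12 h × 7 d = 1,681 Wh = 1.681 kWh
heat pump: 1736 W × 4.9 h × 7 d = 59,545 Wh = 59.54 kWh
Total energy = 6.769 + 2.677 + 321.1 + 1.681 + 59.54 = 391.8 kWh
Cost = 391.8 kWh × £0.131 = £51.32

£51.32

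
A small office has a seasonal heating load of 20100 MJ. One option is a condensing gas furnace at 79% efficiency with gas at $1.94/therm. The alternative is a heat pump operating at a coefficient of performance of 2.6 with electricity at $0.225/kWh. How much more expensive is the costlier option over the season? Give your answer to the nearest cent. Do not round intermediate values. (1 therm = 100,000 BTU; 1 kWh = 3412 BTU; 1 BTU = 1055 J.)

$15.36

Heat load = 20100 MJ = 20,100,000,000 J / 1055 = 19,052,133 BTU
Gas: input = 19,052,133 / 0.790 = 24,116,624 BTU = 241.2 therm → 241.2 × $1.94 = $467.86
Heat pump: 19,052,133 BTU / 3412 = 5,584 kWh heat; / 2.6 = 2,148 kWh in → × $0.225 = $483.22
Difference = |$467.86 − $483.22| = $15.36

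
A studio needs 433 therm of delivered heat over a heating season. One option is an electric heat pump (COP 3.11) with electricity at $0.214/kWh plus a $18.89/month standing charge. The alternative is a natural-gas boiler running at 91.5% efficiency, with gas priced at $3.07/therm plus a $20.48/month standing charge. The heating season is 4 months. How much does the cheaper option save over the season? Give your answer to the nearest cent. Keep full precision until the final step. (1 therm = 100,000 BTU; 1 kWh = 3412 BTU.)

Heat load = 433 therm × 100,000 = 43,300,000 BTU
Gas: input = 43,300,000 / 0.915 = 47,322,404 BTU = 473.2 therm → 473.2 × $3.07 = $1,452.80; + 4 × $20.48 standing = $1,534.72
Heat pump: 43,300,000 BTU / 3412 = 12,690 kWh heat; / 3.11 = 4,081 kWh in → × $0.214 = $873.24; + 4 × $18.89 standing = $948.80
Difference = |$1,534.72 − $948.80| = $585.92

$585.92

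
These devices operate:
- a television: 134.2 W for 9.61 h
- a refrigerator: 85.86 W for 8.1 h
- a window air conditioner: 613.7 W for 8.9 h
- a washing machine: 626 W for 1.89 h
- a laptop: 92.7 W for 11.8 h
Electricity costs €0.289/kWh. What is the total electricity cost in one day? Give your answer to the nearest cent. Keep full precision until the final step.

television: 134.2 W × 9.61 h = 1,290 Wh = 1.29 kWh
refrigerator: 85.86 W × 8.1 h = 695 Wh = 0.6955 kWh
window air conditioner: 613.7 W × 8.9 h = 5,462 Wh = 5.462 kWh
washing machine: 626 W × 1.89 h = 1,183 Wh = 1.183 kWh
laptop: 92.7 W × 11.8 h = 1,094 Wh = 1.094 kWh
Total energy = 1.29 + 0.6955 + 5.462 + 1.183 + 1.094 = 9.724 kWh
Cost = 9.724 kWh × €0.289 = €2.81

€2.81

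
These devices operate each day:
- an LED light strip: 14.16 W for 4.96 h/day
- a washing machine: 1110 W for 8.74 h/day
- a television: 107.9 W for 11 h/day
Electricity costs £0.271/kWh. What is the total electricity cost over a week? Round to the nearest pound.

£21

LED light strip: 14.16 W × 4.96 h × 7 d = 492 Wh = 0.4916 kWh
washing machine: 1110 W × 8.74 h × 7 d = 67,910 Wh = 67.91 kWh
television: 107.9 W × 11 h × 7 d = 8,308 Wh = 8.308 kWh
Total energy = 0.4916 + 67.91 + 8.308 = 76.71 kWh
Cost = 76.71 kWh × £0.271 = £20.79 ≈ £21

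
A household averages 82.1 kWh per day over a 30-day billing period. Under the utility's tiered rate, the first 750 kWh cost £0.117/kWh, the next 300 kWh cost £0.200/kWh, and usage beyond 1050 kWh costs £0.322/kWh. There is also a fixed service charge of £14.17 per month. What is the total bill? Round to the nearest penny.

£616.91

Usage = 82.1 kWh/day × 30 days = 2463 kWh
First 750 kWh × £0.117 = £87.75
Next 300 kWh × £0.200 = £60.00
Remaining 1413 kWh × £0.322 = £454.99
Energy charge = £602.74; + service £14.17 = £616.91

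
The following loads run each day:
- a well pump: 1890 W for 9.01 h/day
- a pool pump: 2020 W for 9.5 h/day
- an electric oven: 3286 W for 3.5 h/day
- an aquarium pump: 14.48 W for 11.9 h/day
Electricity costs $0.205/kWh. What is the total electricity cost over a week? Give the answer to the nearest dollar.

well pump: 1890 W × 9.01 h × 7 d = 119,202 Wh = 119.2 kWh
pool pump: 2020 W × 9.5 h × 7 d = 134,330 Wh = 134.3 kWh
electric oven: 3286 W × 3.5 h × 7 d = 80,507 Wh = 80.51 kWh
aquarium pump: 14.48 W × 11.9 h × 7 d = 1,206 Wh = 1.206 kWh
Total energy = 119.2 + 134.3 + 80.51 + 1.206 = 335.2 kWh
Cost = 335.2 kWh × $0.205 = $68.73 ≈ $69

$69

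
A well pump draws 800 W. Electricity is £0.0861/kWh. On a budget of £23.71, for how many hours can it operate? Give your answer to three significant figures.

344 h

Energy budget = £23.71 / £0.0861 per kWh = 275.4 kWh = 275,377 Wh
Runtime = 275,377 Wh / 800 W = 344.2 h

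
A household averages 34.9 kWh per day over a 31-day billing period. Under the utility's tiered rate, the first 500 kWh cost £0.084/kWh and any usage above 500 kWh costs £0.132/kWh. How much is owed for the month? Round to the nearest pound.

Usage = 34.9 kWh/day × 31 days = 1081.9 kWh
First 500 kWh × £0.084 = £42.00
Remaining 581.9 kWh × £0.132 = £76.81
Total = £118.81 ≈ £119

£119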